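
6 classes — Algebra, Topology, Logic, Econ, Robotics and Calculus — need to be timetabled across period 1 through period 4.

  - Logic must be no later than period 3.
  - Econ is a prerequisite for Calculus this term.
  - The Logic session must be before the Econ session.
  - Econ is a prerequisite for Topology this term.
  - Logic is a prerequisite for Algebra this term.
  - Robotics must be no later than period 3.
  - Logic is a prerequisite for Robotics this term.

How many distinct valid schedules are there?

Splitting on Algebra: it can be period 2 (10), period 3 (11), period 4 (11). Listing each branch's schedules as (Topology, Logic, Econ, Robotics, Calculus) by period number:
Algebra=period 2: (3,1,2,2,3) (3,1,2,2,4) (3,1,2,3,3) (3,1,2,3,4) (4,1,2,2,3) (4,1,2,2,4) (4,1,2,3,3) (4,1,2,3,4) (4,1,3,2,4) (4,1,3,3,4) — 10.
Algebra=period 3: (3,1,2,2,3) (3,1,2,2,4) (3,1,2,3,3) (3,1,2,3,4) (4,1,2,2,3) (4,1,2,2,4) (4,1,2,3,3) (4,1,2,3,4) (4,1,3,2,4) (4,1,3,3,4) (4,2,3,3,4) — 11.
Algebra=period 4: (3,1,2,2,3) (3,1,2,2,4) (3,1,2,3,3) (3,1,2,3,4) (4,1,2,2,3) (4,1,2,2,4) (4,1,2,3,3) (4,1,2,3,4) (4,1,3,2,4) (4,1,3,3,4) (4,2,3,3,4) — 11.
Summing: 10 + 11 + 11 = 32.

32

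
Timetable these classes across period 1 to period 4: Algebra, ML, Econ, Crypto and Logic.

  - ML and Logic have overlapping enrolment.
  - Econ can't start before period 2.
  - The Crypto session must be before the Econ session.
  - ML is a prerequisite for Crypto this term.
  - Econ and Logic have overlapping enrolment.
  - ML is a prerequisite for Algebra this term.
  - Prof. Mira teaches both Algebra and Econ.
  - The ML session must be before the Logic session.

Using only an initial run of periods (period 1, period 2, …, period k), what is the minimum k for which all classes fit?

The precedence chain requires at least 3 distinct periods.
3 works (last occupied period: period 3): for example Crypto -> period 2; Logic -> period 2; Algebra -> period 2; Econ -> period 3; ML -> period 1.

3 periods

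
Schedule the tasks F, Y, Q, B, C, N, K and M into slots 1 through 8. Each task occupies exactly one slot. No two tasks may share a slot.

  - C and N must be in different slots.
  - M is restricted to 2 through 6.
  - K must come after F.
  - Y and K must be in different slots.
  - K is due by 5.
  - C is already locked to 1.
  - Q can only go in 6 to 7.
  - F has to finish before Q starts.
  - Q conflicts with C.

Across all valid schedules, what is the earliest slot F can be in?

Downstream work caps F at 4.
F at 2 is achievable: C in 1; Q in 6; M in 4; F in 2; K in 3; Y in 5; N in 8; B in 7.
Nothing earlier works — the conflict and capacity constraints rule out every slot before 2.

2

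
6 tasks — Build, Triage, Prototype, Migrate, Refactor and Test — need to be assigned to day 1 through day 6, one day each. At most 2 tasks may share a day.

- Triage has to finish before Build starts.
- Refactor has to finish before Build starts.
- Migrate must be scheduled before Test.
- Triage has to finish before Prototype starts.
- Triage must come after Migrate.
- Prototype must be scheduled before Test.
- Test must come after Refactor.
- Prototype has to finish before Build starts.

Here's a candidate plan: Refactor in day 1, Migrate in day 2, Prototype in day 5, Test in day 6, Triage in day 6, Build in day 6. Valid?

No — it violates: At most 2 tasks may share a day

At most 2 tasks may share a day — violated.
Test must come after Refactor — holds.
Prototype has to finish before Build starts — holds.
Triage has to finish before Prototype starts — violated.
Triage has to finish before Build starts — violated.
Prototype must be scheduled before Test — holds.
Triage must come after Migrate — holds.
Refactor has to finish before Build starts — holds.
Migrate must be scheduled before Test — holds.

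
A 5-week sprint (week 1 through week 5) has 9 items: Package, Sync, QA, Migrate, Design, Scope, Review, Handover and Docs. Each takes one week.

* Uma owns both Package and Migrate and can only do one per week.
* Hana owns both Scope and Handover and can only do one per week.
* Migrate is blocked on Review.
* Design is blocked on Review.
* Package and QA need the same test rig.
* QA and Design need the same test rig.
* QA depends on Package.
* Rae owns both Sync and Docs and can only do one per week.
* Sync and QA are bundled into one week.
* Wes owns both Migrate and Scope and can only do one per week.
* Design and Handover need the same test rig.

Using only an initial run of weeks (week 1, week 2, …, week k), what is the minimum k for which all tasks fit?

The precedence chain requires at least 2 distinct weeks.
Could 2 weeks be enough, i.e. nothing placed later than week 2? No: Migrate must come after Review (at week 1 or later) → {week 2}; Review must come before Migrate (at week 2 or earlier) → {week 1}; QA must come after Package (at week 1 or later) → {week 2}; Design must come after Review (at week 1 or later) → {week 2}; Design can't share with QA (week 2) → nothing is left.
So 2 weeks is not enough.
3 works (last occupied week: week 3): for example Package=week 1; Review=week 1; Sync=week 2; Migrate=week 2; Scope=week 1; Handover=week 2; QA=week 2; Design=week 3; Docs=week 1.

3 weeks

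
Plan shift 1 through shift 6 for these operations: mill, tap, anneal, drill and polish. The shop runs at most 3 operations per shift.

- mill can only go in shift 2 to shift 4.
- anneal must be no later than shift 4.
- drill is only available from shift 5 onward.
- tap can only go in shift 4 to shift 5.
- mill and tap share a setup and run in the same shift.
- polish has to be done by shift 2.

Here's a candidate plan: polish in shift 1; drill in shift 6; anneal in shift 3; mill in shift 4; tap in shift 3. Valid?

The shop runs at most 3 operations per shift — holds.
mill can only go in shift 2 to shift 4 — holds.
mill and tap share a setup and run in the same shift — violated.
polish has to be done by shift 2 — holds.
anneal must be no later than shift 4 — holds.
tap can only go in shift 4 to shift 5 — violated.
drill is only available from shift 5 onward — holds.

No — it violates: mill and tap share a setup and run in the same shift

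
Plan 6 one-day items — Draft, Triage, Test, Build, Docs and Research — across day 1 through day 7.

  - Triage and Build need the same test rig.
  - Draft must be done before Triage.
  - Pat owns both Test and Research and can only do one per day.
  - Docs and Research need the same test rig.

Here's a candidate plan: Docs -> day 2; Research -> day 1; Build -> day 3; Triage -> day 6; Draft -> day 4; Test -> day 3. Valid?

Yes, all constraints hold

Docs and Research need the same test rig — holds.
Pat owns both Test and Research and can only do one per day — holds.
Draft must be done before Triage — holds.
Triage and Build need the same test rig — holds.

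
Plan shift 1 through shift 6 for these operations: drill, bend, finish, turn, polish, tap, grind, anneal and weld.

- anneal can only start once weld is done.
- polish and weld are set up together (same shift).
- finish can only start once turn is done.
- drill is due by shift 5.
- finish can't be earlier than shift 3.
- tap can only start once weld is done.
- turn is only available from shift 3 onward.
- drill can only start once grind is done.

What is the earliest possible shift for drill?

Precedence pushes drill to at least shift 2; drill's own window allows nothing later than shift 5.
drill at shift 2 is achievable: finish in shift 4, anneal in shift 2, weld in shift 1, tap in shift 2, drill in shift 2, polish in shift 1, grind in shift 1, turn in shift 3, bend in shift 1.

shift 2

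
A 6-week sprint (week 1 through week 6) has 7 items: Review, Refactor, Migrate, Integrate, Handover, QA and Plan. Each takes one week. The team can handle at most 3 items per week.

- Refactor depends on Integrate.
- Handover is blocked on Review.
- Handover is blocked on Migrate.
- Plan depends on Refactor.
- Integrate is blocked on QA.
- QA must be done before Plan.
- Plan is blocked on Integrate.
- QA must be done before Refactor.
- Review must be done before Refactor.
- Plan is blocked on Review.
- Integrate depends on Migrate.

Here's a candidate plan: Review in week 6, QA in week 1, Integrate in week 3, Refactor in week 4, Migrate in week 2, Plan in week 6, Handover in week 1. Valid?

No — it violates: Handover is blocked on Review

Integrate depends on Migrate — holds.
Handover is blocked on Migrate — violated.
Review must be done before Refactor — violated.
QA must be done before Refactor — holds.
Refactor depends on Integrate — holds.
QA must be done before Plan — holds.
Plan is blocked on Review — violated.
Integrate is blocked on QA — holds.
The team can handle at most 3 items per week — holds.
Handover is blocked on Review — violated.
Plan depends on Refactor — holds.
Plan is blocked on Integrate — holds.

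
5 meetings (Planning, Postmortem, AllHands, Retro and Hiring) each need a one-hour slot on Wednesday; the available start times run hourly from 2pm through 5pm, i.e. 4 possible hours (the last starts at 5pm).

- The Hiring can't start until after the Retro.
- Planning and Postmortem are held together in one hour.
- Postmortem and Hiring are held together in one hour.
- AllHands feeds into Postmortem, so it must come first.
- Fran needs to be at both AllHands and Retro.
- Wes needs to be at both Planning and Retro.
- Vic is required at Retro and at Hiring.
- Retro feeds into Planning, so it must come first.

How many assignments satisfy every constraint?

8

Splitting on Planning: it can be 4pm (2), 5pm (6). Listing each branch's schedules as (Postmortem, AllHands, Retro, Hiring):
Planning=4pm: (4pm,2pm,3pm,4pm) (4pm,3pm,2pm,4pm) — 2.
Planning=5pm: (5pm,2pm,3pm,5pm) (5pm,2pm,4pm,5pm) (5pm,3pm,2pm,5pm) (5pm,3pm,4pm,5pm) (5pm,4pm,2pm,5pm) (5pm,4pm,3pm,5pm) — 6.
Summing: 2 + 6 = 8.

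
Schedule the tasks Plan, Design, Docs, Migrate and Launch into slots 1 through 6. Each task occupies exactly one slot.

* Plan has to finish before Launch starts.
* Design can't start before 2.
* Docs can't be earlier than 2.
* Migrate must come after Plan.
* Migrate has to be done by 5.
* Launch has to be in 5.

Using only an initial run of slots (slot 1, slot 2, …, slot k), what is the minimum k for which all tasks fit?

The precedence chain requires at least 2 distinct slots.
Launch can't be placed before 5, so the schedule must run through at least slot 5.
5 works (last occupied slot: 5): for example Launch in 5; Migrate in 2; Docs in 2; Plan in 1; Design in 2.

5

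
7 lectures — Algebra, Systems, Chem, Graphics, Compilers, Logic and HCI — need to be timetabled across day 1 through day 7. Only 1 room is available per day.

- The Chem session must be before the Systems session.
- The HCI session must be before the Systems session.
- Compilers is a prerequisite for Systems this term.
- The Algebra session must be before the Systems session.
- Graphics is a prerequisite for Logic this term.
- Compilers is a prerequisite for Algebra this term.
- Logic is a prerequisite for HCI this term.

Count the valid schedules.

60

Splitting on Algebra: it can be day 2 (4), day 3 (8), day 4 (12), day 5 (16), day 6 (20). Listing each branch's schedules as (Systems, Chem, Graphics, Compilers, Logic, HCI) by day number:
Algebra=day 2: (7,3,4,1,5,6) (7,4,3,1,5,6) (7,5,3,1,4,6) (7,6,3,1,4,5) — 4.
Algebra=day 3: (7,1,4,2,5,6) (7,2,4,1,5,6) (7,4,1,2,5,6) (7,4,2,1,5,6) (7,5,1,2,4,6) (7,5,2,1,4,6) (7,6,1,2,4,5) (7,6,2,1,4,5) — 8.
Algebra=day 4: (7,1,2,3,5,6) (7,1,3,2,5,6) (7,2,1,3,5,6) (7,2,3,1,5,6) (7,3,1,2,5,6) (7,3,2,1,5,6) (7,5,1,2,3,6) (7,5,1,3,2,6) (7,5,2,1,3,6) (7,6,1,2,3,5) (7,6,1,3,2,5) (7,6,2,1,3,5) — 12.
Algebra=day 5: (7,1,2,3,4,6) (7,1,2,4,3,6) (7,1,3,2,4,6) (7,2,1,3,4,6) (7,2,1,4,3,6) (7,2,3,1,4,6) (7,3,1,2,4,6) (7,3,1,4,2,6) (7,3,2,1,4,6) (7,4,1,2,3,6) (7,4,1,3,2,6) (7,4,2,1,3,6) (7,6,1,2,3,4) (7,6,1,3,2,4) (7,6,1,4,2,3) (7,6,2,1,3,4) — 16.
Algebra=day 6: (7,1,2,3,4,5) (7,1,2,4,3,5) (7,1,2,5,3,4) (7,1,3,2,4,5) (7,2,1,3,4,5) (7,2,1,4,3,5) (7,2,1,5,3,4) (7,2,3,1,4,5) (7,3,1,2,4,5) (7,3,1,4,2,5) (7,3,1,5,2,4) (7,3,2,1,4,5) (7,4,1,2,3,5) (7,4,1,3,2,5) (7,4,1,5,2,3) (7,4,2,1,3,5) (7,5,1,2,3,4) (7,5,1,3,2,4) (7,5,1,4,2,3) (7,5,2,1,3,4) — 20.
Summing: 4 + 8 + 12 + 16 + 20 = 60.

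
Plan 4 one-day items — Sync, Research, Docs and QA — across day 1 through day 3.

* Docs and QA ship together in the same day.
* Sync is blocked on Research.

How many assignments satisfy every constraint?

9

Splitting on Sync: it can be day 2 (3), day 3 (6). Listing each branch's schedules as (Research, Docs, QA) by day number:
Sync=day 2: (1,1,1) (1,2,2) (1,3,3) — 3.
Sync=day 3: (1,1,1) (1,2,2) (1,3,3) (2,1,1) (2,2,2) (2,3,3) — 6.
Summing: 3 + 6 = 9.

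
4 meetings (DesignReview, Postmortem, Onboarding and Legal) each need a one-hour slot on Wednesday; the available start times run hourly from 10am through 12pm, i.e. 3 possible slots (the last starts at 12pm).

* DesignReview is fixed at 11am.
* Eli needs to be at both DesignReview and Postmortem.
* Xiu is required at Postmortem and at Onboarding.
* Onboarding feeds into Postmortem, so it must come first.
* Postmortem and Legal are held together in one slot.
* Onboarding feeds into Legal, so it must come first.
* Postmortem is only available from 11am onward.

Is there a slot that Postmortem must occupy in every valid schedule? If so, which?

Postmortem's window is 11am–12pm.
DesignReview is fixed at 11am, and Postmortem can't share a slot with DesignReview.
So Postmortem must be 12pm.

12pm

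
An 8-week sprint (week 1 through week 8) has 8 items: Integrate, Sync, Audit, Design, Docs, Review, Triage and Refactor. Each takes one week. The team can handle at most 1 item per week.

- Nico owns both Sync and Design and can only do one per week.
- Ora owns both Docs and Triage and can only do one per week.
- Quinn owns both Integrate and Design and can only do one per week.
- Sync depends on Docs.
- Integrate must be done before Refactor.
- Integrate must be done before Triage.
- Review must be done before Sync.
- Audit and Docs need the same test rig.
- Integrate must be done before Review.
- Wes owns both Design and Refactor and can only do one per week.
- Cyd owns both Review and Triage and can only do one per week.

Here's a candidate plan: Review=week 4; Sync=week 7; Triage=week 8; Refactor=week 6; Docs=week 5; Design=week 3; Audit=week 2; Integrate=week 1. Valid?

Integrate must be done before Review — holds.
Ora owns both Docs and Triage and can only do one per week — holds.
Integrate must be done before Refactor — holds.
Quinn owns both Integrate and Design and can only do one per week — holds.
Cyd owns both Review and Triage and can only do one per week — holds.
Wes owns both Design and Refactor and can only do one per week — holds.
Integrate must be done before Triage — holds.
Audit and Docs need the same test rig — holds.
Nico owns both Sync and Design and can only do one per week — holds.
Sync depends on Docs — holds.
Review must be done before Sync — holds.
The team can handle at most 1 item per week — holds.

Yes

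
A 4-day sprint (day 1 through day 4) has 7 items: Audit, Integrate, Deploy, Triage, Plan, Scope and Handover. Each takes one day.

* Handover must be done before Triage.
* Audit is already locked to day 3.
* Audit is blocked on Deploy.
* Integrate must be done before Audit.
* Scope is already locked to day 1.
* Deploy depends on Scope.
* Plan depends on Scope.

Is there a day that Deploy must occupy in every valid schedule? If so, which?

Scope is fixed at day 1 and must come before Deploy, so Deploy is at least day 2.
Audit is fixed at day 3 and must come after Deploy, so Deploy is at most day 2.
So Deploy must be day 2.

day 2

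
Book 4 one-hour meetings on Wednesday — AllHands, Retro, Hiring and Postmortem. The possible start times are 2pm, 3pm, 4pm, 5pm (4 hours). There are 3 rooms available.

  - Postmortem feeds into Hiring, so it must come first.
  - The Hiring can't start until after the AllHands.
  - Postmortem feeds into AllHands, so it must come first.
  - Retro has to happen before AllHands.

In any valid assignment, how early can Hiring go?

4pm

Precedence pushes Hiring to at least 4pm.
Hiring at 4pm is achievable: AllHands in 3pm, Hiring in 4pm, Postmortem in 2pm, Retro in 2pm.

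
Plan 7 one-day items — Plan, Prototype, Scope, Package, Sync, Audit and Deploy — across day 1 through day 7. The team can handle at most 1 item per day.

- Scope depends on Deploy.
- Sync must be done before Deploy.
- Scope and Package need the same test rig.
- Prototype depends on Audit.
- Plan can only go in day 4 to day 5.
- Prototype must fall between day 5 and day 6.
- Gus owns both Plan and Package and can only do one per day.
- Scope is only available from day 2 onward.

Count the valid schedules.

44

Splitting on Plan: it can be day 4 (28), day 5 (16). Listing each branch's schedules as (Prototype, Scope, Package, Sync, Audit, Deploy) by day number:
Plan=day 4: (5,6,7,1,2,3) (5,6,7,1,3,2) (5,6,7,2,1,3) (5,7,1,2,3,6) (5,7,1,3,2,6) (5,7,2,1,3,6) (5,7,2,3,1,6) (5,7,3,1,2,6) (5,7,3,2,1,6) (5,7,6,1,2,3) (5,7,6,1,3,2) (5,7,6,2,1,3) (6,3,7,1,5,2) (6,5,7,1,2,3) (6,5,7,1,3,2) (6,5,7,2,1,3) (6,7,1,2,3,5) (6,7,1,2,5,3) (6,7,1,3,2,5) (6,7,2,1,3,5) (6,7,2,1,5,3) (6,7,2,3,1,5) (6,7,3,1,2,5) (6,7,3,1,5,2) (6,7,3,2,1,5) (6,7,5,1,2,3) (6,7,5,1,3,2) (6,7,5,2,1,3) — 28.
Plan=day 5: (6,3,7,1,4,2) (6,4,7,1,2,3) (6,4,7,1,3,2) (6,4,7,2,1,3) (6,7,1,2,3,4) (6,7,1,2,4,3) (6,7,1,3,2,4) (6,7,2,1,3,4) (6,7,2,1,4,3) (6,7,2,3,1,4) (6,7,3,1,2,4) (6,7,3,1,4,2) (6,7,3,2,1,4) (6,7,4,1,2,3) (6,7,4,1,3,2) (6,7,4,2,1,3) — 16.
Summing: 28 + 16 = 44.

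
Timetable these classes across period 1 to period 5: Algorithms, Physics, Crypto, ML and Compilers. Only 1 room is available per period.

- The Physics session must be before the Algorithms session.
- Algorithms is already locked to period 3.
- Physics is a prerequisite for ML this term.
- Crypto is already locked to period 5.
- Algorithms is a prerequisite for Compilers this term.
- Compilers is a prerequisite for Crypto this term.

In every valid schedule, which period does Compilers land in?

period 4

Algorithms is fixed at period 3 and must come before Compilers, so Compilers is at least period 4.
Crypto is fixed at period 5 and must come after Compilers, so Compilers is at most period 4.
So Compilers must be period 4.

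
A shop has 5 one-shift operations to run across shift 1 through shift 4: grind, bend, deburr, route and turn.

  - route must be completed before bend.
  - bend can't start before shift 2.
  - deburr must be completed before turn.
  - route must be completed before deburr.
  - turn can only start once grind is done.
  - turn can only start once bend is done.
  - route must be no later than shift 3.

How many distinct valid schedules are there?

Splitting on grind: it can be shift 1 (6), shift 2 (6), shift 3 (5). Listing each branch's schedules as (bend, deburr, route, turn) by shift number:
grind=shift 1: (2,2,1,3) (2,2,1,4) (2,3,1,4) (3,2,1,4) (3,3,1,4) (3,3,2,4) — 6.
grind=shift 2: (2,2,1,3) (2,2,1,4) (2,3,1,4) (3,2,1,4) (3,3,1,4) (3,3,2,4) — 6.
grind=shift 3: (2,2,1,4) (2,3,1,4) (3,2,1,4) (3,3,1,4) (3,3,2,4) — 5.
Summing: 6 + 6 + 5 = 17.

17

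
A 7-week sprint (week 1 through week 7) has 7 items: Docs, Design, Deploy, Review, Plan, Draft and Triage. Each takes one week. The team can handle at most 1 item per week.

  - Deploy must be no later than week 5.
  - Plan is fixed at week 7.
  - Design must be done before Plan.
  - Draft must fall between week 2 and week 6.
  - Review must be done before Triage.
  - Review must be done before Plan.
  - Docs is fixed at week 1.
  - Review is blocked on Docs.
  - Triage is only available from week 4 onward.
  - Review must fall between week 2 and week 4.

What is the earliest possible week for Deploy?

Deploy's own window allows nothing later than week 5.
Deploy at week 2 is achievable: Review -> week 3, Docs -> week 1, Triage -> week 4, Design -> week 6, Draft -> week 5, Plan -> week 7, Deploy -> week 2.
Nothing earlier works — the capacity limit rule out every week before week 2.

week 2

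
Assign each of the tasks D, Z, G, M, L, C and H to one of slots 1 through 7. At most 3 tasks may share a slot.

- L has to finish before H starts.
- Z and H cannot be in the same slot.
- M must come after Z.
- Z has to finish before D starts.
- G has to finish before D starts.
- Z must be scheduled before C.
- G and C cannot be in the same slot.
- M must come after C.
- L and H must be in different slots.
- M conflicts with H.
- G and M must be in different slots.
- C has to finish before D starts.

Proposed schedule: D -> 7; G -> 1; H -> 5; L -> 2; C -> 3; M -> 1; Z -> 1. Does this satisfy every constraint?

No — it violates: G and M must be in different slots

G and C cannot be in the same slot — holds.
L has to finish before H starts — holds.
L and H must be in different slots — holds.
Z has to finish before D starts — holds.
M must come after C — violated.
Z must be scheduled before C — holds.
C has to finish before D starts — holds.
M conflicts with H — holds.
At most 3 tasks may share a slot — holds.
Z and H cannot be in the same slot — holds.
G and M must be in different slots — violated.
M must come after Z — violated.
G has to finish before D starts — holds.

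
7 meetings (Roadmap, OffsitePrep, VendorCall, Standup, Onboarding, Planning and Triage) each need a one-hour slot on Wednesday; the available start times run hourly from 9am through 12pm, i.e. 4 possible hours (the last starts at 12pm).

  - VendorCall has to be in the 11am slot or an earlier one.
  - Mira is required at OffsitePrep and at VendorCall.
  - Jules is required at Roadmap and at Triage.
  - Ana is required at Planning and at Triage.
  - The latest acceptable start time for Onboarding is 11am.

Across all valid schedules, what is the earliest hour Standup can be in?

9am

Standup at 9am is achievable: VendorCall in 9am; Roadmap in 9am; OffsitePrep in 10am; Standup in 9am; Planning in 9am; Onboarding in 9am; Triage in 10am.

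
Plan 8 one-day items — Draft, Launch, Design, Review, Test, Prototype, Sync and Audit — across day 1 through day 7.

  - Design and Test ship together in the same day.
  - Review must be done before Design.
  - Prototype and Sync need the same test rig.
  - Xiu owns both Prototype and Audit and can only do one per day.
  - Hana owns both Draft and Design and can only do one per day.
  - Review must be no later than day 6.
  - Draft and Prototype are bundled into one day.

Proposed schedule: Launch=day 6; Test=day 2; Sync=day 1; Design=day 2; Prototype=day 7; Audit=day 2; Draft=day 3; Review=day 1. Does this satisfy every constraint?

Xiu owns both Prototype and Audit and can only do one per day — holds.
Review must be no later than day 6 — holds.
Hana owns both Draft and Design and can only do one per day — holds.
Draft and Prototype are bundled into one day — violated.
Review must be done before Design — holds.
Prototype and Sync need the same test rig — holds.
Design and Test ship together in the same day — holds.

No. Draft and Prototype are bundled into one day is not satisfied.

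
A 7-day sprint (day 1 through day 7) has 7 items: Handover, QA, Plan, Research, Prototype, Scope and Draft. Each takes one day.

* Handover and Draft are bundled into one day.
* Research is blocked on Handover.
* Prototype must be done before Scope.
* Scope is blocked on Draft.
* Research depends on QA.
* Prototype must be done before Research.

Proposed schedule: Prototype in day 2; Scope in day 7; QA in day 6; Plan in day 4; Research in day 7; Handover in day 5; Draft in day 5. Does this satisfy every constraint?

Valid

Prototype must be done before Research — holds.
Research is blocked on Handover — holds.
Handover and Draft are bundled into one day — holds.
Scope is blocked on Draft — holds.
Prototype must be done before Scope — holds.
Research depends on QA — holds.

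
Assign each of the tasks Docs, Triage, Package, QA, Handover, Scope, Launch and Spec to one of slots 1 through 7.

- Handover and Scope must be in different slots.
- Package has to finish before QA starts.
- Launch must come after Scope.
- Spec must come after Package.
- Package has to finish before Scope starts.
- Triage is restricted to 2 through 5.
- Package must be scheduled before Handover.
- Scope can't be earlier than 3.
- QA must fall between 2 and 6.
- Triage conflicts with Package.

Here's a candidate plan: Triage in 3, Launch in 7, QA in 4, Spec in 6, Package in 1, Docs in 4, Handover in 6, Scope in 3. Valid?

Scope can't be earlier than 3 — holds.
Launch must come after Scope — holds.
Package must be scheduled before Handover — holds.
Package has to finish before QA starts — holds.
QA must fall between 2 and 6 — holds.
Package has to finish before Scope starts — holds.
Handover and Scope must be in different slots — holds.
Triage is restricted to 2 through 5 — holds.
Spec must come after Package — holds.
Triage conflicts with Package — holds.

Valid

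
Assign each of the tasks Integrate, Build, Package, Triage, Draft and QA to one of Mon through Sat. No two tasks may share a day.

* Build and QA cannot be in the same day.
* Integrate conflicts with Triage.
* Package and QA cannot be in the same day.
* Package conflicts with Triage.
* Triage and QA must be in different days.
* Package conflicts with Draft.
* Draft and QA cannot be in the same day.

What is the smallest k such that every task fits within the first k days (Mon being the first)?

With at most 1 per day and 6 tasks, at least 6 days are needed.
6 works (last occupied day: Sat): for example Draft -> Fri; Triage -> Thu; Package -> Wed; Integrate -> Mon; QA -> Sat; Build -> Tue.

6 days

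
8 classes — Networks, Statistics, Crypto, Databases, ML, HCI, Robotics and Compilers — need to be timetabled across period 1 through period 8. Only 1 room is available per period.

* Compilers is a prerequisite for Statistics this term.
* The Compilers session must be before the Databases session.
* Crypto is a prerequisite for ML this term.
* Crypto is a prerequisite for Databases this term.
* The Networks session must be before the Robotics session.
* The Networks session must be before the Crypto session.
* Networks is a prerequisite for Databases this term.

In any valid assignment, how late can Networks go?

period 4

Downstream work caps Networks at period 6.
Networks at period 4 is achievable: Networks=period 4; Statistics=period 2; ML=period 7; Crypto=period 5; HCI=period 3; Robotics=period 8; Databases=period 6; Compilers=period 1.
Nothing later works — the capacity limit rule out every period after period 4.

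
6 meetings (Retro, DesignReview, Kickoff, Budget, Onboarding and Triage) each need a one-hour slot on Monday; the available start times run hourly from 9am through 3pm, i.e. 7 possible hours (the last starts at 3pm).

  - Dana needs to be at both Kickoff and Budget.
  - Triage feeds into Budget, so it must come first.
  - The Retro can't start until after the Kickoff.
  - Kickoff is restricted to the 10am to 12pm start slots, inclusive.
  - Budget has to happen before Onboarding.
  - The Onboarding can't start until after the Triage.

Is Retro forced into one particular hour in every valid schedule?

Retro can be 11am (e.g. Retro in 11am; DesignReview in 9am; Budget in 11am; Kickoff in 10am; Onboarding in 12pm; Triage in 9am) or 12pm (e.g. Budget=11am, Kickoff=10am, Onboarding=12pm, DesignReview=9am, Triage=9am, Retro=12pm).

No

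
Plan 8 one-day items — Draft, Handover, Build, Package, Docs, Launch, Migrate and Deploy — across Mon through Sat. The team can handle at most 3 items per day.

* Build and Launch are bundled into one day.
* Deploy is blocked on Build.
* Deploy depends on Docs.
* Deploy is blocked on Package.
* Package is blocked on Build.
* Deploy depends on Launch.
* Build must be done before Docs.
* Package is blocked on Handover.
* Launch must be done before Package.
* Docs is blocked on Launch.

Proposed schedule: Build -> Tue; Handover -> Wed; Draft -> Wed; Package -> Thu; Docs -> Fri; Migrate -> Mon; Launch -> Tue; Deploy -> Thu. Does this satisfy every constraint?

No. Deploy depends on Docs is not satisfied.

The team can handle at most 3 items per day — holds.
Package is blocked on Build — holds.
Deploy depends on Launch — holds.
Deploy is blocked on Package — violated.
Build must be done before Docs — holds.
Deploy depends on Docs — violated.
Deploy is blocked on Build — holds.
Build and Launch are bundled into one day — holds.
Launch must be done before Package — holds.
Package is blocked on Handover — holds.
Docs is blocked on Launch — holds.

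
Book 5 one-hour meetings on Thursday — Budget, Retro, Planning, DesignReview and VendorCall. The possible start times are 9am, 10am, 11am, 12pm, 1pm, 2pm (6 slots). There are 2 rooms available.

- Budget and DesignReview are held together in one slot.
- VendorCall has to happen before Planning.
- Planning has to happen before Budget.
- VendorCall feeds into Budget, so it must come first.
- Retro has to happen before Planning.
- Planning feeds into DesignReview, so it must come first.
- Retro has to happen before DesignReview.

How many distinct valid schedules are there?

50

Splitting on Budget: it can be 11am (1), 12pm (5), 1pm (14), 2pm (30). Listing each branch's schedules as (Retro, Planning, DesignReview, VendorCall):
Budget=11am: (9am,10am,11am,9am) — 1.
Budget=12pm: (9am,10am,12pm,9am) (9am,11am,12pm,9am) (9am,11am,12pm,10am) (10am,11am,12pm,9am) (10am,11am,12pm,10am) — 5.
Budget=1pm: (9am,10am,1pm,9am) (9am,11am,1pm,9am) (9am,11am,1pm,10am) (9am,12pm,1pm,9am) (9am,12pm,1pm,10am) (9am,12pm,1pm,11am) (10am,11am,1pm,9am) (10am,11am,1pm,10am) (10am,12pm,1pm,9am) (10am,12pm,1pm,10am) (10am,12pm,1pm,11am) (11am,12pm,1pm,9am) (11am,12pm,1pm,10am) (11am,12pm,1pm,11am) — 14.
Budget=2pm: (9am,10am,2pm,9am) (9am,11am,2pm,9am) (9am,11am,2pm,10am) (9am,12pm,2pm,9am) (9am,12pm,2pm,10am) (9am,12pm,2pm,11am) (9am,1pm,2pm,9am) (9am,1pm,2pm,10am) (9am,1pm,2pm,11am) (9am,1pm,2pm,12pm) (10am,11am,2pm,9am) (10am,11am,2pm,10am) (10am,12pm,2pm,9am) (10am,12pm,2pm,10am) (10am,12pm,2pm,11am) (10am,1pm,2pm,9am) (10am,1pm,2pm,10am) (10am,1pm,2pm,11am) (10am,1pm,2pm,12pm) (11am,12pm,2pm,9am) (11am,12pm,2pm,10am) (11am,12pm,2pm,11am) (11am,1pm,2pm,9am) (11am,1pm,2pm,10am) (11am,1pm,2pm,11am) (11am,1pm,2pm,12pm) (12pm,1pm,2pm,9am) (12pm,1pm,2pm,10am) (12pm,1pm,2pm,11am) (12pm,1pm,2pm,12pm) — 30.
Summing: 1 + 5 + 14 + 30 = 50.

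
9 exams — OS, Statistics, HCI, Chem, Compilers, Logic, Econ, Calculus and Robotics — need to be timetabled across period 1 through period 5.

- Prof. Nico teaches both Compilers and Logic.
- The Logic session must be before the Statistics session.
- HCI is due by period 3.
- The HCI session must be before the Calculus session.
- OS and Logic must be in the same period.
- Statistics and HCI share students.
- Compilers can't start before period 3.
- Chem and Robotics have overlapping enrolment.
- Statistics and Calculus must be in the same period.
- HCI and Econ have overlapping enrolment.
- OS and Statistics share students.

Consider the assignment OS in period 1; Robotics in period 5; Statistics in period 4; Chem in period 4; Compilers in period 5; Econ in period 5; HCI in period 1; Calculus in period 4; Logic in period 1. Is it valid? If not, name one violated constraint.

The Logic session must be before the Statistics session — holds.
Prof. Nico teaches both Compilers and Logic — holds.
The HCI session must be before the Calculus session — holds.
Statistics and HCI share students — holds.
HCI and Econ have overlapping enrolment — holds.
OS and Statistics share students — holds.
Statistics and Calculus must be in the same period — holds.
HCI is due by period 3 — holds.
OS and Logic must be in the same period — holds.
Compilers can't start before period 3 — holds.
Chem and Robotics have overlapping enrolment — holds.

Valid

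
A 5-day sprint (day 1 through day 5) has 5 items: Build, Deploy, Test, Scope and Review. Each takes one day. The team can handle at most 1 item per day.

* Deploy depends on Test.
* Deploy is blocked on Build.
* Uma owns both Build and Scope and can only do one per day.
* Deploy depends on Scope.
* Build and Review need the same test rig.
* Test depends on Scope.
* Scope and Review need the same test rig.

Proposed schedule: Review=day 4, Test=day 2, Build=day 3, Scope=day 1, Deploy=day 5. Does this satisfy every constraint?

Scope and Review need the same test rig — holds.
Build and Review need the same test rig — holds.
Deploy depends on Test — holds.
Test depends on Scope — holds.
Deploy is blocked on Build — holds.
The team can handle at most 1 item per day — holds.
Uma owns both Build and Scope and can only do one per day — holds.
Deploy depends on Scope — holds.

Valid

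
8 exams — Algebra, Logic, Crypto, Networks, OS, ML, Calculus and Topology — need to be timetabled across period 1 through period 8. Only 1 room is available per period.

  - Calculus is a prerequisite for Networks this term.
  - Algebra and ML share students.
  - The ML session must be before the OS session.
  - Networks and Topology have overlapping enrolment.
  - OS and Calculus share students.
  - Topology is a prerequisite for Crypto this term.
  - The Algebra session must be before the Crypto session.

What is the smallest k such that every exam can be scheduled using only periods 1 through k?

The precedence chain requires at least 2 distinct periods.
With at most 1 per period and 8 exams, at least 8 periods are needed.
8 works (last occupied period: period 8): for example Networks in period 5, ML in period 6, Logic in period 8, Algebra in period 1, Calculus in period 4, Topology in period 2, Crypto in period 3, OS in period 7.

8 periods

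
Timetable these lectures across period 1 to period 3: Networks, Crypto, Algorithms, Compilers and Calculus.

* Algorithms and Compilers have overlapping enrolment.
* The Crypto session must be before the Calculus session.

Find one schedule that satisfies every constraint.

Compilers=period 2; Crypto=period 1; Algorithms=period 1; Calculus=period 2; Networks=period 1

Checking: Crypto(period 1) before Calculus(period 2); Algorithms(period 1) != Compilers(period 2).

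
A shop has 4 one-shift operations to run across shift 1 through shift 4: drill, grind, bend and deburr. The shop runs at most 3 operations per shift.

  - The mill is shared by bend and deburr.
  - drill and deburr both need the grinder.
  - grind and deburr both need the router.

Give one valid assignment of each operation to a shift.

bend in shift 1, deburr in shift 2, grind in shift 1, drill in shift 1

Checking: bend(shift 1) != deburr(shift 2); drill(shift 1) != deburr(shift 2); grind(shift 1) != deburr(shift 2); max 3 per shift (cap 3).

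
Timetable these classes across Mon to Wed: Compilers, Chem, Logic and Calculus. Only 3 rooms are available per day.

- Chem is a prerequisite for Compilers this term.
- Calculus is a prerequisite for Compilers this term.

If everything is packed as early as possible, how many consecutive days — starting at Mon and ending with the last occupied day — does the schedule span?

2 days

The precedence chain requires at least 2 distinct days.
With at most 3 per day and 4 classes, at least 2 days are needed.
2 works (last occupied day: Tue): for example Calculus -> Mon; Chem -> Mon; Compilers -> Tue; Logic -> Mon.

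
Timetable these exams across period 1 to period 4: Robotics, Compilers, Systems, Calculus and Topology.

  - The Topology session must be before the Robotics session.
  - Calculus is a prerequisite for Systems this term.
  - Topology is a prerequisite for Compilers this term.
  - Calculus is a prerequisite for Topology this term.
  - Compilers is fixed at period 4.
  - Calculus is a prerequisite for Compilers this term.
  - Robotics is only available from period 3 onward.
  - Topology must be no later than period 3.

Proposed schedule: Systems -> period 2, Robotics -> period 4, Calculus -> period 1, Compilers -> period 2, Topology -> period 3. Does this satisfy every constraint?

No — it violates: Compilers is fixed at period 4

Calculus is a prerequisite for Topology this term — holds.
The Topology session must be before the Robotics session — holds.
Calculus is a prerequisite for Compilers this term — holds.
Calculus is a prerequisite for Systems this term — holds.
Topology must be no later than period 3 — holds.
Topology is a prerequisite for Compilers this term — violated.
Robotics is only available from period 3 onward — holds.
Compilers is fixed at period 4 — violated.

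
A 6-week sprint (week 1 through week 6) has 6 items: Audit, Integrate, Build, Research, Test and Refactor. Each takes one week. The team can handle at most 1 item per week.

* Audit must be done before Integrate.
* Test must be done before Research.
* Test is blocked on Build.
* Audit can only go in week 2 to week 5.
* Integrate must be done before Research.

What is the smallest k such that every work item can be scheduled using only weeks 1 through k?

6

The precedence chain requires at least 3 distinct weeks.
With at most 1 per week and 6 work items, at least 6 weeks are needed.
Propagating the time windows through the other constraints, Research can't land before week 4, so the schedule must run through at least week 4.
6 works (last occupied week: week 6): for example Refactor in week 6; Research in week 5; Integrate in week 3; Build in week 1; Test in week 4; Audit in week 2.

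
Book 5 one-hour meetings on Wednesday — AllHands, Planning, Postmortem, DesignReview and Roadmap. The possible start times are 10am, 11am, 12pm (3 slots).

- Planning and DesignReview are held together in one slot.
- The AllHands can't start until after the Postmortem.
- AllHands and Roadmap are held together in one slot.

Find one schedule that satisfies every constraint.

Postmortem=10am, AllHands=11am, Roadmap=11am, Planning=10am, DesignReview=10am

Checking: Postmortem(10am) before AllHands(11am); Planning = DesignReview = 10am; AllHands = Roadmap = 11am.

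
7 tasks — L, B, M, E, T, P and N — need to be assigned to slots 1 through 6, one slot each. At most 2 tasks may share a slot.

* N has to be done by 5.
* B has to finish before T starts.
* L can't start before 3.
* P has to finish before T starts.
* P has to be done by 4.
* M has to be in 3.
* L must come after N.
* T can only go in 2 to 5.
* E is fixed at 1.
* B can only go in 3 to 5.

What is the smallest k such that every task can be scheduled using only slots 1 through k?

The precedence chain requires at least 2 distinct slots.
With at most 2 per slot and 7 tasks, at least 4 slots are needed.
Propagating the time windows through the other constraints, T can't land before 4, so the schedule must run through at least slot 4.
4 works (last occupied slot: 4): for example P in 1, L in 4, M in 3, E in 1, N in 2, B in 3, T in 4.

4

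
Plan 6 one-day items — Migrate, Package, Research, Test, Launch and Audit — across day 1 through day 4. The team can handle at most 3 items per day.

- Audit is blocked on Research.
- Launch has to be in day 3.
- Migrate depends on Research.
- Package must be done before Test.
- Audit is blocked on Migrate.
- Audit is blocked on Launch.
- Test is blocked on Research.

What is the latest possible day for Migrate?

Precedence pushes Migrate to at least day 2; downstream work caps Migrate at day 3.
Migrate at day 3 is achievable: Launch -> day 3; Research -> day 1; Package -> day 1; Test -> day 2; Migrate -> day 3; Audit -> day 4.

day 3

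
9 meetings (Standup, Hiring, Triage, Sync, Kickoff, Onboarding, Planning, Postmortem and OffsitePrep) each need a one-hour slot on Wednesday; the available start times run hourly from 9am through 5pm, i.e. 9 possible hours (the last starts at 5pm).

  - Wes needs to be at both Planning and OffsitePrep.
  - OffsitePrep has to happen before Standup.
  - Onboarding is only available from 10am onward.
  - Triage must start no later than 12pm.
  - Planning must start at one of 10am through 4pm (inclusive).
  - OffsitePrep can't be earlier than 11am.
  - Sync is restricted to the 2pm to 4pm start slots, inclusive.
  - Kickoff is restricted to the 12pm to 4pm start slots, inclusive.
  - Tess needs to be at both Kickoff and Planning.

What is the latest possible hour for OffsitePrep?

OffsitePrep is available from 11am; downstream work caps OffsitePrep at 4pm.
OffsitePrep at 4pm is achievable: Postmortem=9am, Standup=5pm, Kickoff=12pm, OffsitePrep=4pm, Hiring=9am, Onboarding=10am, Triage=9am, Sync=2pm, Planning=10am.

4pm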